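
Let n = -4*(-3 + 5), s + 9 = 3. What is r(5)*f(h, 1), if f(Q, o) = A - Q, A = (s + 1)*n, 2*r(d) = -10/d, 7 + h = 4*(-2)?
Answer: -55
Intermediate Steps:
s = -6 (s = -9 + 3 = -6)
n = -8 (n = -4*2 = -8)
h = -15 (h = -7 + 4*(-2) = -7 - 8 = -15)
r(d) = -5/d (r(d) = (-10/d)/2 = -5/d)
A = 40 (A = (-6 + 1)*(-8) = -5*(-8) = 40)
f(Q, o) = 40 - Q
r(5)*f(h, 1) = (-5/5)*(40 - 1*(-15)) = (-5*1/5)*(40 + 15) = -1*55 = -55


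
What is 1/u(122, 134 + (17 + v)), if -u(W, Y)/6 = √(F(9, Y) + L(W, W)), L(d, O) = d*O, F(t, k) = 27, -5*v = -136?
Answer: -√14911/89466 ≈ -0.0013649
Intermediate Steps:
v = 136/5 (v = -⅕*(-136) = 136/5 ≈ 27.200)
L(d, O) = O*d
u(W, Y) = -6*√(27 + W²) (u(W, Y) = -6*√(27 + W*W) = -6*√(27 + W²))
1/u(122, 134 + (17 + v)) = 1/(-6*√(27 + 122²)) = 1/(-6*√(27 + 14884)) = 1/(-6*√14911) = -√14911/89466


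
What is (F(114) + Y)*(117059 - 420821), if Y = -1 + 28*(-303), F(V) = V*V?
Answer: -1370270382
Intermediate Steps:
F(V) = V**2
Y = -8485 (Y = -1 - 8484 = -8485)
(F(114) + Y)*(117059 - 420821) = (114**2 - 8485)*(117059 - 420821) = (12996 - 8485)*(-303762) = 4511*(-303762) = -1370270382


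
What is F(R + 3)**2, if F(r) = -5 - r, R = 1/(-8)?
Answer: 3969/64 ≈ 62.016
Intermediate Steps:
R = -1/8 ≈ -0.12500
F(R + 3)**2 = (-5 - (-1/8 + 3))**2 = (-5 - 1*23/8)**2 = (-5 - 23/8)**2 = (-63/8)**2 = 3969/64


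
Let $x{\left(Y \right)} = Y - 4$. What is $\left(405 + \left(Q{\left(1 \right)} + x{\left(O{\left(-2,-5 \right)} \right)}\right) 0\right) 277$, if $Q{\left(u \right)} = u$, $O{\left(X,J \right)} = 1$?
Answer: $112185$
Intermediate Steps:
$x{\left(Y \right)} = -4 + Y$
$\left(405 + \left(Q{\left(1 \right)} + x{\left(O{\left(-2,-5 \right)} \right)}\right) 0\right) 277 = \left(405 + \left(1 + \left(-4 + 1\right)\right) 0\right) 277 = \left(405 + \left(1 - 3\right) 0\right) 277 = \left(405 - 0\right) 277 = \left(405 + 0\right) 277 = 405 \cdot 277 = 112185$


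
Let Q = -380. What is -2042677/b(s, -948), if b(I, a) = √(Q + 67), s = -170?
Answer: 2042677*I*√313/313 ≈ 1.1546e+5*I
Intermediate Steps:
b(I, a) = I*√313 (b(I, a) = √(-380 + 67) = √(-313) = I*√313)
-2042677/b(s, -948) = -2042677*(-I*√313/313) = -(-2042677)*I*√313/313 = 2042677*I*√313/313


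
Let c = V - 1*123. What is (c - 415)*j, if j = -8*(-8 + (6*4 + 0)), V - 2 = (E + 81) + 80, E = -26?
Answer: 51328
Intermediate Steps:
V = 137 (V = 2 + ((-26 + 81) + 80) = 2 + (55 + 80) = 2 + 135 = 137)
c = 14 (c = 137 - 1*123 = 137 - 123 = 14)
j = -128 (j = -8*(-8 + (24 + 0)) = -8*(-8 + 24) = -8*16 = -128)
(c - 415)*j = (14 - 415)*(-128) = -401*(-128) = 51328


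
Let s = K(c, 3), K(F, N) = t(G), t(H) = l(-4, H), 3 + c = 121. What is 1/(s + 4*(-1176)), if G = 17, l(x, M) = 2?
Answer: -1/4702 ≈ -0.00021268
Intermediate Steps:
c = 118 (c = -3 + 121 = 118)
t(H) = 2
K(F, N) = 2
s = 2
1/(s + 4*(-1176)) = 1/(2 + 4*(-1176)) = 1/(2 - 4704) = 1/(-4702) = -1/4702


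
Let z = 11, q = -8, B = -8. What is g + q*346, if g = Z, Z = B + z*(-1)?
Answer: -2787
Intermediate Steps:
Z = -19 (Z = -8 + 11*(-1) = -8 - 11 = -19)
g = -19
g + q*346 = -19 - 8*346 = -19 - 2768 = -2787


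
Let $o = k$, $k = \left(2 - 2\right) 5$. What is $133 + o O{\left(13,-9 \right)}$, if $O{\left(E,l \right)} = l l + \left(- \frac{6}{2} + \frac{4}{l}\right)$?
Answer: $133$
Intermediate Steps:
$k = 0$ ($k = 0 \cdot 5 = 0$)
$O{\left(E,l \right)} = -3 + l^{2} + \frac{4}{l}$ ($O{\left(E,l \right)} = l^{2} + \left(\left(-6\right) \frac{1}{2} + \frac{4}{l}\right) = l^{2} - \left(3 - \frac{4}{l}\right) = -3 + l^{2} + \frac{4}{l}$)
$o = 0$
$133 + o O{\left(13,-9 \right)} = 133 + 0 \left(-3 + \left(-9\right)^{2} + \frac{4}{-9}\right) = 133 + 0 \left(-3 + 81 + 4 \left(- \frac{1}{9}\right)\right) = 133 + 0 \left(-3 + 81 - \frac{4}{9}\right) = 133 + 0 \cdot \frac{698}{9} = 133 + 0 = 133$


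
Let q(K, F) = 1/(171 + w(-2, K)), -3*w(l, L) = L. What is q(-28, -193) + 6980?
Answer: 3776183/541 ≈ 6980.0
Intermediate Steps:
w(l, L) = -L/3
q(K, F) = 1/(171 - K/3)
q(-28, -193) + 6980 = -3/(-513 - 28) + 6980 = -3/(-541) + 6980 = -3*(-1/541) + 6980 = 3/541 + 6980 = 3776183/541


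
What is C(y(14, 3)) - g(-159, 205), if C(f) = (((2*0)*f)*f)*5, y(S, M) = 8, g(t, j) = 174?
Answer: -174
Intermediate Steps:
C(f) = 0 (C(f) = ((0*f)*f)*5 = (0*f)*5 = 0*5 = 0)
C(y(14, 3)) - g(-159, 205) = 0 - 1*174 = 0 - 174 = -174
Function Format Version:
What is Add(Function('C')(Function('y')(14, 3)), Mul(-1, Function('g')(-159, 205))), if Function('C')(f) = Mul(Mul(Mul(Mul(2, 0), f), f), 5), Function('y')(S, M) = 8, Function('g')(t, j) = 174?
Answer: -174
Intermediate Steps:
Function('C')(f) = 0 (Function('C')(f) = Mul(Mul(Mul(0, f), f), 5) = Mul(Mul(0, f), 5) = Mul(0, 5) = 0)
Add(Function('C')(Function('y')(14, 3)), Mul(-1, Function('g')(-159, 205))) = Add(0, Mul(-1, 174)) = Add(0, -174) = -174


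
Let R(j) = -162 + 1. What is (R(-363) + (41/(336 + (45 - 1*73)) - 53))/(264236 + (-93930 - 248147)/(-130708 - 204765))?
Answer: -22097941983/27302470797140 ≈ -0.00080938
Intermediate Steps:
R(j) = -161
(R(-363) + (41/(336 + (45 - 1*73)) - 53))/(264236 + (-93930 - 248147)/(-130708 - 204765)) = (-161 + (41/(336 + (45 - 1*73)) - 53))/(264236 + (-93930 - 248147)/(-130708 - 204765)) = (-161 + (41/(336 + (45 - 73)) - 53))/(264236 - 342077/(-335473)) = (-161 + (41/(336 - 28) - 53))/(264236 - 342077*(-1/335473)) = (-161 + (41/308 - 53))/(264236 + 342077/335473) = (-161 + (41*(1/308) - 53))/(88644385705/335473) = (-161 + (41/308 - 53))*(335473/88644385705) = (-161 - 16283/308)*(335473/88644385705) = -65871/308*335473/88644385705 = -22097941983/27302470797140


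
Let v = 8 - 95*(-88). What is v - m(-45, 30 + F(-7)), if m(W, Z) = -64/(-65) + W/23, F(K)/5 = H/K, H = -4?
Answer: 12511613/1495 ≈ 8369.0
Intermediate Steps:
F(K) = -20/K (F(K) = 5*(-4/K) = -20/K)
m(W, Z) = 64/65 + W/23 (m(W, Z) = -64*(-1/65) + W*(1/23) = 64/65 + W/23)
v = 8368 (v = 8 + 8360 = 8368)
v - m(-45, 30 + F(-7)) = 8368 - (64/65 + (1/23)*(-45)) = 8368 - (64/65 - 45/23) = 8368 - 1*(-1453/1495) = 8368 + 1453/1495 = 12511613/1495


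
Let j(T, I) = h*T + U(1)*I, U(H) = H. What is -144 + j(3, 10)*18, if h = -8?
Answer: -396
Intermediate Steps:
j(T, I) = I - 8*T (j(T, I) = -8*T + 1*I = -8*T + I = I - 8*T)
-144 + j(3, 10)*18 = -144 + (10 - 8*3)*18 = -144 + (10 - 24)*18 = -144 - 14*18 = -144 - 252 = -396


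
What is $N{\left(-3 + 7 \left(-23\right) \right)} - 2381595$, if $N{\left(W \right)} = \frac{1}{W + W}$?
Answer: $- \frac{781163161}{328} \approx -2.3816 \cdot 10^{6}$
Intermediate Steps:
$N{\left(W \right)} = \frac{1}{2 W}$
$N{\left(-3 + 7 \left(-23\right) \right)} - 2381595 = \frac{1}{2 \left(-3 + 7 \left(-23\right)\right)} - 2381595 = \frac{1}{2 \left(-3 - 161\right)} - 2381595 = \frac{1}{2 \left(-164\right)} - 2381595 = \frac{1}{2} \left(- \frac{1}{164}\right) - 2381595 = - \frac{1}{328} - 2381595 = - \frac{781163161}{328}$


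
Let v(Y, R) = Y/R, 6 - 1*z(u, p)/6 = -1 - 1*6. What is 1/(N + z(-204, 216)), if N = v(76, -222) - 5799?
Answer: -111/635069 ≈ -0.00017478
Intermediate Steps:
z(u, p) = 78 (z(u, p) = 36 - 6*(-1 - 1*6) = 36 - 6*(-1 - 6) = 36 - 6*(-7) = 36 + 42 = 78)
N = -643727/111 (N = 76/(-222) - 5799 = 76*(-1/222) - 5799 = -38/111 - 5799 = -643727/111 ≈ -5799.3)
1/(N + z(-204, 216)) = 1/(-643727/111 + 78) = 1/(-635069/111) = -111/635069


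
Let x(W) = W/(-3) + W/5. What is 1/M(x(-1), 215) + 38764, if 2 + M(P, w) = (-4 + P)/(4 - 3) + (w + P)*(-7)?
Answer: 293017071/7559 ≈ 38764.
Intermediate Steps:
x(W) = -2*W/15 (x(W) = W*(-⅓) + W*(⅕) = -W/3 + W/5 = -2*W/15)
M(P, w) = -6 - 7*w - 6*P (M(P, w) = -2 + ((-4 + P)/(4 - 3) + (w + P)*(-7)) = -2 + ((-4 + P)/1 + (P + w)*(-7)) = -2 + ((-4 + P)*1 + (-7*P - 7*w)) = -2 + ((-4 + P) + (-7*P - 7*w)) = -2 + (-4 - 7*w - 6*P) = -6 - 7*w - 6*P)
1/M(x(-1), 215) + 38764 = 1/(-6 - 7*215 - (-4)*(-1)/5) + 38764 = 1/(-6 - 1505 - 6*2/15) + 38764 = 1/(-6 - 1505 - ⅘) + 38764 = 1/(-7559/5) + 38764 = -5/7559 + 38764 = 293017071/7559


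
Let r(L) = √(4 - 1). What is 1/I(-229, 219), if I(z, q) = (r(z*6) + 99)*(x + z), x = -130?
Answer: -33/1172494 + √3/3517482 ≈ -2.7653e-5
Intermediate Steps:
r(L) = √3
I(z, q) = (-130 + z)*(99 + √3) (I(z, q) = (√3 + 99)*(-130 + z) = (99 + √3)*(-130 + z) = (-130 + z)*(99 + √3))
1/I(-229, 219) = 1/(-12870 - 130*√3 + 99*(-229) - 229*√3) = 1/(-12870 - 130*√3 - 22671 - 229*√3) = 1/(-35541 - 359*√3)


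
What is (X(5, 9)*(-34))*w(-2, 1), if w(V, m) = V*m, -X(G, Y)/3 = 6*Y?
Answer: -11016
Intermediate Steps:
X(G, Y) = -18*Y
(X(5, 9)*(-34))*w(-2, 1) = (-18*9*(-34))*(-2*1) = -162*(-34)*(-2) = 5508*(-2) = -11016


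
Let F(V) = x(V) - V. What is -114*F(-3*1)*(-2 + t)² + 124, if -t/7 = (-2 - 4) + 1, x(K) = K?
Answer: 124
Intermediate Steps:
t = 35 (t = -7*((-2 - 4) + 1) = -7*(-6 + 1) = -7*(-5) = 35)
F(V) = 0 (F(V) = V - V = 0)
-114*F(-3*1)*(-2 + t)² + 124 = -0*(-2 + 35)² + 124 = -0*33² + 124 = -0*1089 + 124 = -114*0 + 124 = 0 + 124 = 124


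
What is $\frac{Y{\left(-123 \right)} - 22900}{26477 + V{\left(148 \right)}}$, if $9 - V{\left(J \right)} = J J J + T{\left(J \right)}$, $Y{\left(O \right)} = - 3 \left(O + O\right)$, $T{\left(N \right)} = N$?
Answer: $\frac{11081}{1607727} \approx 0.0068923$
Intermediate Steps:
$Y{\left(O \right)} = - 6 O$ ($Y{\left(O \right)} = - 3 \cdot 2 O = - 6 O$)
$V{\left(J \right)} = 9 - J - J^{3}$ ($V{\left(J \right)} = 9 - \left(J J J + J\right) = 9 - \left(J^{2} J + J\right) = 9 - \left(J^{3} + J\right) = 9 - \left(J + J^{3}\right) = 9 - J - J^{3}$)
$\frac{Y{\left(-123 \right)} - 22900}{26477 + V{\left(148 \right)}} = \frac{\left(-6\right) \left(-123\right) - 22900}{26477 - 3241931} = \frac{738 - 22900}{26477 - 3241931} = - \frac{22162}{26477 - 3241931} = - \frac{22162}{-3215454} = \left(-22162\right) \left(- \frac{1}{3215454}\right) = \frac{11081}{1607727}$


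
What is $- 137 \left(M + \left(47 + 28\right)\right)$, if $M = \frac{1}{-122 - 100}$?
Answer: $- \frac{2280913}{222} \approx -10274.0$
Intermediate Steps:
$M = - \frac{1}{222}$ ($M = \frac{1}{-222} = - \frac{1}{222} \approx -0.0045045$)
$- 137 \left(M + \left(47 + 28\right)\right) = - 137 \left(- \frac{1}{222} + \left(47 + 28\right)\right) = - 137 \left(- \frac{1}{222} + 75\right) = \left(-137\right) \frac{16649}{222} = - \frac{2280913}{222}$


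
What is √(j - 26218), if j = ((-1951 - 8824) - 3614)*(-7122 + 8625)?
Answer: I*√21652885 ≈ 4653.3*I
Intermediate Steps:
j = -21626667 (j = (-10775 - 3614)*1503 = -14389*1503 = -21626667)
√(j - 26218) = √(-21626667 - 26218) = √(-21652885) = I*√21652885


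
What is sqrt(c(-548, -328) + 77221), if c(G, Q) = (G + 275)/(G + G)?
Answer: sqrt(23189849986)/548 ≈ 277.89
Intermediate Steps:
c(G, Q) = (275 + G)/(2*G) (c(G, Q) = (275 + G)/((2*G)) = (275 + G)*(1/(2*G)) = (275 + G)/(2*G))
sqrt(c(-548, -328) + 77221) = sqrt((1/2)*(275 - 548)/(-548) + 77221) = sqrt((1/2)*(-1/548)*(-273) + 77221) = sqrt(273/1096 + 77221) = sqrt(84634489/1096) = sqrt(23189849986)/548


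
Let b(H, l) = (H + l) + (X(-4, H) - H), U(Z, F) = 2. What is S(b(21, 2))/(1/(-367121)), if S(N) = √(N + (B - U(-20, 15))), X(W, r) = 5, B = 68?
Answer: -367121*√73 ≈ -3.1367e+6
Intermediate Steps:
b(H, l) = 5 + l (b(H, l) = (H + l) + (5 - H) = 5 + l)
S(N) = √(66 + N) (S(N) = √(N + (68 - 1*2)) = √(N + (68 - 2)) = √(N + 66) = √(66 + N))
S(b(21, 2))/(1/(-367121)) = √(66 + (5 + 2))/(1/(-367121)) = √(66 + 7)/(-1/367121) = √73*(-367121) = -367121*√73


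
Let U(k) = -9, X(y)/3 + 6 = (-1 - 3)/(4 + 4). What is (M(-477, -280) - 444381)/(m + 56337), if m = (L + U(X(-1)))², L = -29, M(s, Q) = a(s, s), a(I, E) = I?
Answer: -444858/57781 ≈ -7.6990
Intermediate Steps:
X(y) = -39/2 (X(y) = -18 + 3*((-1 - 3)/(4 + 4)) = -18 + 3*(-4/8) = -18 + 3*(-4*⅛) = -18 + 3*(-½) = -18 - 3/2 = -39/2)
M(s, Q) = s
m = 1444 (m = (-29 - 9)² = (-38)² = 1444)
(M(-477, -280) - 444381)/(m + 56337) = (-477 - 444381)/(1444 + 56337) = -444858/57781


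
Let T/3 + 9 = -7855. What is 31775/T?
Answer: -31775/23592 ≈ -1.3469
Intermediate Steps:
T = -23592 (T = -27 + 3*(-7855) = -27 - 23565 = -23592)
31775/T = 31775/(-23592) = 31775*(-1/23592) = -31775/23592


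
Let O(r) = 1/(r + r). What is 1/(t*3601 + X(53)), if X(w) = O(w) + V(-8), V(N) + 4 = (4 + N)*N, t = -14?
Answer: -106/5340915 ≈ -1.9847e-5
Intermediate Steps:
O(r) = 1/(2*r)
V(N) = -4 + N*(4 + N) (V(N) = -4 + (4 + N)*N = -4 + N*(4 + N))
X(w) = 28 + 1/(2*w) (X(w) = 1/(2*w) + (-4 + (-8)² + 4*(-8)) = 1/(2*w) + (-4 + 64 - 32) = 1/(2*w) + 28 = 28 + 1/(2*w))
1/(t*3601 + X(53)) = 1/(-14*3601 + (28 + (½)/53)) = 1/(-50414 + (28 + (½)*(1/53))) = 1/(-50414 + (28 + 1/106)) = 1/(-50414 + 2969/106) = 1/(-5340915/106) = -106/5340915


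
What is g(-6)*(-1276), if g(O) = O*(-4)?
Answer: -30624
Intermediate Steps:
g(O) = -4*O
g(-6)*(-1276) = -4*(-6)*(-1276) = 24*(-1276) = -30624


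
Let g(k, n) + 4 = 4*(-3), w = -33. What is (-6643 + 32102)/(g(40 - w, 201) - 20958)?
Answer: -25459/20974 ≈ -1.2138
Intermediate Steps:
g(k, n) = -16 (g(k, n) = -4 + 4*(-3) = -4 - 12 = -16)
(-6643 + 32102)/(g(40 - w, 201) - 20958) = (-6643 + 32102)/(-16 - 20958) = 25459/(-20974) = 25459*(-1/20974) = -25459/20974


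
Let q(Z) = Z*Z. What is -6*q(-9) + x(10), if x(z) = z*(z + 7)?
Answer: -316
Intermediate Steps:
q(Z) = Z²
x(z) = z*(7 + z)
-6*q(-9) + x(10) = -6*(-9)² + 10*(7 + 10) = -6*81 + 10*17 = -486 + 170 = -316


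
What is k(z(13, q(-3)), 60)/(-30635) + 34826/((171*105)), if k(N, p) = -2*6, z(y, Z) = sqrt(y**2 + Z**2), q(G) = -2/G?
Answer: 213421994/110010285 ≈ 1.9400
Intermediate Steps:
z(y, Z) = sqrt(Z**2 + y**2)
k(N, p) = -12
k(z(13, q(-3)), 60)/(-30635) + 34826/((171*105)) = -12/(-30635) + 34826/((171*105)) = -12*(-1/30635) + 34826/17955 = 12/30635 + 34826*(1/17955) = 12/30635 + 34826/17955 = 213421994/110010285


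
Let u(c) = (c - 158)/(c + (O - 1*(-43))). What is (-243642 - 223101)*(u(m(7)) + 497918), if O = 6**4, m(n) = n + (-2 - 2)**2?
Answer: -105509461444161/454 ≈ -2.3240e+11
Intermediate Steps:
m(n) = 16 + n (m(n) = n + (-4)**2 = n + 16 = 16 + n)
O = 1296
u(c) = (-158 + c)/(1339 + c) (u(c) = (c - 158)/(c + (1296 - 1*(-43))) = (-158 + c)/(c + (1296 + 43)) = (-158 + c)/(c + 1339) = (-158 + c)/(1339 + c))
(-243642 - 223101)*(u(m(7)) + 497918) = (-243642 - 223101)*((-158 + (16 + 7))/(1339 + (16 + 7)) + 497918) = -466743*((-158 + 23)/(1339 + 23) + 497918) = -466743*(-135/1362 + 497918) = -466743*((1/1362)*(-135) + 497918) = -466743*(-45/454 + 497918) = -466743*226054727/454 = -105509461444161/454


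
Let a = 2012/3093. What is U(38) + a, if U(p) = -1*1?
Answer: -1081/3093 ≈ -0.34950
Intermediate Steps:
U(p) = -1
a = 2012/3093 (a = 2012*(1/3093) = 2012/3093 ≈ 0.65050)
U(38) + a = -1 + 2012/3093 = -1081/3093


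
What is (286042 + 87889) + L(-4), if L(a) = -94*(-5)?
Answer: 374401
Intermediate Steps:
L(a) = 470
(286042 + 87889) + L(-4) = (286042 + 87889) + 470 = 373931 + 470 = 374401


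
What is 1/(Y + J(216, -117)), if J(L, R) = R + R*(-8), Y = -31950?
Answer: -1/31131 ≈ -3.2122e-5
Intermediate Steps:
J(L, R) = -7*R (J(L, R) = R - 8*R = -7*R)
1/(Y + J(216, -117)) = 1/(-31950 - 7*(-117)) = 1/(-31950 + 819) = 1/(-31131) = -1/31131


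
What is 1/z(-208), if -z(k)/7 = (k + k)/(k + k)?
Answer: -⅐ ≈ -0.14286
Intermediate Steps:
z(k) = -7 (z(k) = -7*(k + k)/(k + k) = -7*2*k/(2*k) = -7*2*k*1/(2*k) = -7*1 = -7)
1/z(-208) = 1/(-7) = -⅐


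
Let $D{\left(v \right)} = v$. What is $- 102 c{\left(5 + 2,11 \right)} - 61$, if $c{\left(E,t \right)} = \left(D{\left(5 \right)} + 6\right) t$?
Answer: $-12403$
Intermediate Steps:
$c{\left(E,t \right)} = 11 t$ ($c{\left(E,t \right)} = \left(5 + 6\right) t = 11 t$)
$- 102 c{\left(5 + 2,11 \right)} - 61 = - 102 \cdot 11 \cdot 11 - 61 = \left(-102\right) 121 - 61 = -12342 - 61 = -12403$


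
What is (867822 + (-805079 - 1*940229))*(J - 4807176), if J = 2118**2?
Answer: 281894132472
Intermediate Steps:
J = 4485924
(867822 + (-805079 - 1*940229))*(J - 4807176) = (867822 + (-805079 - 1*940229))*(4485924 - 4807176) = (867822 + (-805079 - 940229))*(-321252) = (867822 - 1745308)*(-321252) = -877486*(-321252) = 281894132472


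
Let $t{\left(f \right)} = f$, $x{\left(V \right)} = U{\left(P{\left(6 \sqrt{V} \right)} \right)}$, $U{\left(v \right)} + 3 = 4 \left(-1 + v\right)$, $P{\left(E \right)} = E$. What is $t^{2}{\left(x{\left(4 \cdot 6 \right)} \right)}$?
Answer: $13873 - 672 \sqrt{6} \approx 12227.0$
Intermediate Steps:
$U{\left(v \right)} = -7 + 4 v$ ($U{\left(v \right)} = -3 + 4 \left(-1 + v\right) = -3 + \left(-4 + 4 v\right) = -7 + 4 v$)
$x{\left(V \right)} = -7 + 24 \sqrt{V}$ ($x{\left(V \right)} = -7 + 4 \cdot 6 \sqrt{V} = -7 + 24 \sqrt{V}$)
$t^{2}{\left(x{\left(4 \cdot 6 \right)} \right)} = \left(-7 + 24 \sqrt{4 \cdot 6}\right)^{2} = \left(-7 + 24 \sqrt{24}\right)^{2} = \left(-7 + 24 \cdot 2 \sqrt{6}\right)^{2} = \left(-7 + 48 \sqrt{6}\right)^{2}$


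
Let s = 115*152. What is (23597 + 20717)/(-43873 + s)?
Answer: -44314/26393 ≈ -1.6790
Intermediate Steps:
s = 17480
(23597 + 20717)/(-43873 + s) = (23597 + 20717)/(-43873 + 17480) = 44314/(-26393) = 44314*(-1/26393) = -44314/26393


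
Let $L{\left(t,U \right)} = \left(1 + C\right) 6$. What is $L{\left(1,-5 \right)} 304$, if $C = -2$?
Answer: $-1824$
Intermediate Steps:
$L{\left(t,U \right)} = -6$ ($L{\left(t,U \right)} = \left(1 - 2\right) 6 = \left(-1\right) 6 = -6$)
$L{\left(1,-5 \right)} 304 = \left(-6\right) 304 = -1824$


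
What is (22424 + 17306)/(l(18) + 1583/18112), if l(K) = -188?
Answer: -719589760/3403473 ≈ -211.43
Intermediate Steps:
(22424 + 17306)/(l(18) + 1583/18112) = (22424 + 17306)/(-188 + 1583/18112) = 39730/(-188 + 1583*(1/18112)) = 39730/(-188 + 1583/18112) = 39730/(-3403473/18112) = 39730*(-18112/3403473) = -719589760/3403473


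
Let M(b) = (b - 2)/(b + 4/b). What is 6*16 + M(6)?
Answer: 483/5 ≈ 96.600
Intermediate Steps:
M(b) = (-2 + b)/(b + 4/b)
6*16 + M(6) = 6*16 + 6*(-2 + 6)/(4 + 6²) = 96 + 6*4/(4 + 36) = 96 + 6*4/40 = 96 + 6*(1/40)*4 = 96 + ⅗ = 483/5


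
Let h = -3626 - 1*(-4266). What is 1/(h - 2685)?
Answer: -1/2045 ≈ -0.00048900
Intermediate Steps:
h = 640 (h = -3626 + 4266 = 640)
1/(h - 2685) = 1/(640 - 2685) = 1/(-2045) = -1/2045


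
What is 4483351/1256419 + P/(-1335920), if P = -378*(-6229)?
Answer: 1515540917221/839237635240 ≈ 1.8059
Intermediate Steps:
P = 2354562
4483351/1256419 + P/(-1335920) = 4483351/1256419 + 2354562/(-1335920) = 4483351*(1/1256419) + 2354562*(-1/1335920) = 4483351/1256419 - 1177281/667960 = 1515540917221/839237635240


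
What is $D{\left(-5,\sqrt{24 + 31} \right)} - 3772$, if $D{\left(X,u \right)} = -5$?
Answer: $-3777$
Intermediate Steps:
$D{\left(-5,\sqrt{24 + 31} \right)} - 3772 = -5 - 3772 = -3777$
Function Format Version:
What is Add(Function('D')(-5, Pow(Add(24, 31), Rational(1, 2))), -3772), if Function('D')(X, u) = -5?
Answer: -3777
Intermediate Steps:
Add(Function('D')(-5, Pow(Add(24, 31), Rational(1, 2))), -3772) = Add(-5, -3772) = -3777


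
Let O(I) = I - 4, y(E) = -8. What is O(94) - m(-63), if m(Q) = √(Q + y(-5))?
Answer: 90 - I*√71 ≈ 90.0 - 8.4261*I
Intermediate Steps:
O(I) = -4 + I
m(Q) = √(-8 + Q) (m(Q) = √(Q - 8) = √(-8 + Q))
O(94) - m(-63) = (-4 + 94) - √(-8 - 63) = 90 - √(-71) = 90 - I*√71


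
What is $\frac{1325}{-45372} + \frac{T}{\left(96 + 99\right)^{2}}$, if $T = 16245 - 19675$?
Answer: $- \frac{13733939}{115018020} \approx -0.11941$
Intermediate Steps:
$T = -3430$
$\frac{1325}{-45372} + \frac{T}{\left(96 + 99\right)^{2}} = \frac{1325}{-45372} - \frac{3430}{\left(96 + 99\right)^{2}} = 1325 \left(- \frac{1}{45372}\right) - \frac{3430}{195^{2}} = - \frac{1325}{45372} - \frac{3430}{38025} = - \frac{1325}{45372} - \frac{686}{7605} = - \frac{13733939}{115018020}$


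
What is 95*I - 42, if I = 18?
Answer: 1668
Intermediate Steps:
95*I - 42 = 95*18 - 42 = 1710 - 42 = 1668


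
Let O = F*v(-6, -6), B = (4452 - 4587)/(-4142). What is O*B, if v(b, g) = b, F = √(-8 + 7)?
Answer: -405*I/2071 ≈ -0.19556*I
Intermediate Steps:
F = I (F = √(-1) = I ≈ 1.0*I)
B = 135/4142 (B = -135*(-1/4142) = 135/4142 ≈ 0.032593)
O = -6*I (O = I*(-6) = -6*I ≈ -6.0*I)
O*B = -6*I*(135/4142) = -405*I/2071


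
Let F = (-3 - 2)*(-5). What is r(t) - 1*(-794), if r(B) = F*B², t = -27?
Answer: 19019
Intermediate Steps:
F = 25 (F = -5*(-5) = 25)
r(B) = 25*B²
r(t) - 1*(-794) = 25*(-27)² - 1*(-794) = 25*729 + 794 = 18225 + 794 = 19019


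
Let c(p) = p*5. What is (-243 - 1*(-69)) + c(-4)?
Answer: -194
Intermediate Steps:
c(p) = 5*p
(-243 - 1*(-69)) + c(-4) = (-243 - 1*(-69)) + 5*(-4) = (-243 + 69) - 20 = -174 - 20 = -194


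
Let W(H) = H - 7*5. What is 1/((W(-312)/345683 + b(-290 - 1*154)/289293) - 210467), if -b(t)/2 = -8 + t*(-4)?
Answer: -100003672119/21047474182589332 ≈ -4.7513e-6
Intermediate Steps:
W(H) = -35 + H (W(H) = H - 35 = -35 + H)
b(t) = 16 + 8*t (b(t) = -2*(-8 + t*(-4)) = -2*(-8 - 4*t) = 16 + 8*t)
1/((W(-312)/345683 + b(-290 - 1*154)/289293) - 210467) = 1/(((-35 - 312)/345683 + (16 + 8*(-290 - 1*154))/289293) - 210467) = 1/((-347*1/345683 + (16 + 8*(-290 - 154))*(1/289293)) - 210467) = 1/((-347/345683 + (16 + 8*(-444))*(1/289293)) - 210467) = 1/((-347/345683 + (16 - 3552)*(1/289293)) - 210467) = 1/((-347/345683 - 3536*1/289293) - 210467) = 1/((-347/345683 - 3536/289293) - 210467) = 1/(-1322719759/100003672119 - 210467) = 1/(-21047474182589332/100003672119) = -100003672119/21047474182589332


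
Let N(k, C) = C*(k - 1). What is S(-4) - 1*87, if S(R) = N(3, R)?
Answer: -95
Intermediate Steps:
N(k, C) = C*(-1 + k)
S(R) = 2*R (S(R) = R*(-1 + 3) = R*2 = 2*R)
S(-4) - 1*87 = 2*(-4) - 1*87 = -8 - 87 = -95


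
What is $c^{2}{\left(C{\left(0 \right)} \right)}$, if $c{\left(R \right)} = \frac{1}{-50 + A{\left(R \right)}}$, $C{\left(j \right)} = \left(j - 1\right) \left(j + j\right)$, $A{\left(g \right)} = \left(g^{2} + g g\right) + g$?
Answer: $\frac{1}{2500} \approx 0.0004$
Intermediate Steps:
$A{\left(g \right)} = g + 2 g^{2}$ ($A{\left(g \right)} = \left(g^{2} + g^{2}\right) + g = 2 g^{2} + g = g + 2 g^{2}$)
$C{\left(j \right)} = 2 j \left(-1 + j\right)$ ($C{\left(j \right)} = \left(-1 + j\right) 2 j = 2 j \left(-1 + j\right)$)
$c{\left(R \right)} = \frac{1}{-50 + R \left(1 + 2 R\right)}$
$c^{2}{\left(C{\left(0 \right)} \right)} = \left(\frac{1}{-50 + 2 \cdot 0 \left(-1 + 0\right) \left(1 + 2 \cdot 2 \cdot 0 \left(-1 + 0\right)\right)}\right)^{2} = \left(\frac{1}{-50 + 2 \cdot 0 \left(-1\right) \left(1 + 2 \cdot 2 \cdot 0 \left(-1\right)\right)}\right)^{2} = \left(\frac{1}{-50 + 0 \left(1 + 2 \cdot 0\right)}\right)^{2} = \left(\frac{1}{-50 + 0 \left(1 + 0\right)}\right)^{2} = \left(\frac{1}{-50 + 0 \cdot 1}\right)^{2} = \left(\frac{1}{-50 + 0}\right)^{2} = \left(\frac{1}{-50}\right)^{2} = \left(- \frac{1}{50}\right)^{2} = \frac{1}{2500}$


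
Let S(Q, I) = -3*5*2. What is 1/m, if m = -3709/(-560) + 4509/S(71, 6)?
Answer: -560/80459 ≈ -0.0069601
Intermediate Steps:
S(Q, I) = -30 (S(Q, I) = -15*2 = -30)
m = -80459/560 (m = -3709/(-560) + 4509/(-30) = -3709*(-1/560) + 4509*(-1/30) = 3709/560 - 1503/10 = -80459/560 ≈ -143.68)
1/m = 1/(-80459/560) = -560/80459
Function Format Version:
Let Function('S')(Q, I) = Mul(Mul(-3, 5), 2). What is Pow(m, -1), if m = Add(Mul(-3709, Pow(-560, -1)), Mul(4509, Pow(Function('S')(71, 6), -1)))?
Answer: Rational(-560, 80459) ≈ -0.0069601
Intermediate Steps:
Function('S')(Q, I) = -30 (Function('S')(Q, I) = Mul(-15, 2) = -30)
m = Rational(-80459, 560) (m = Add(Mul(-3709, Pow(-560, -1)), Mul(4509, Pow(-30, -1))) = Add(Mul(-3709, Rational(-1, 560)), Mul(4509, Rational(-1, 30))) = Add(Rational(3709, 560), Rational(-1503, 10)) = Rational(-80459, 560) ≈ -143.68)
Pow(m, -1) = Pow(Rational(-80459, 560), -1) = Rational(-560, 80459)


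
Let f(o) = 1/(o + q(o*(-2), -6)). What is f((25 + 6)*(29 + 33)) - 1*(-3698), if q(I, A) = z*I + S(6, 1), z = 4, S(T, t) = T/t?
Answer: 49730703/13448 ≈ 3698.0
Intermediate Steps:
q(I, A) = 6 + 4*I (q(I, A) = 4*I + 6/1 = 4*I + 6*1 = 4*I + 6 = 6 + 4*I)
f(o) = 1/(6 - 7*o) (f(o) = 1/(o + (6 + 4*(o*(-2)))) = 1/(o + (6 + 4*(-2*o))) = 1/(o + (6 - 8*o)) = 1/(6 - 7*o))
f((25 + 6)*(29 + 33)) - 1*(-3698) = 1/(6 - 7*(25 + 6)*(29 + 33)) - 1*(-3698) = 1/(6 - 217*62) + 3698 = 1/(6 - 7*1922) + 3698 = 1/(6 - 13454) + 3698 = 1/(-13448) + 3698 = -1/13448 + 3698 = 49730703/13448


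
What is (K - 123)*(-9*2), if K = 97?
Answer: 468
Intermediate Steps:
(K - 123)*(-9*2) = (97 - 123)*(-9*2) = -26*(-18) = 468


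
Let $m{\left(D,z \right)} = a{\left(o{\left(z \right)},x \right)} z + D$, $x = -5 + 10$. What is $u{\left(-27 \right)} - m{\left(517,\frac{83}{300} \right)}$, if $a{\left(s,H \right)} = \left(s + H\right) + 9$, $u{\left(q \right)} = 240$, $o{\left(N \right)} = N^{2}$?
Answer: $- \frac{7584151787}{27000000} \approx -280.89$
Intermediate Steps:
$x = 5$
$a{\left(s,H \right)} = 9 + H + s$ ($a{\left(s,H \right)} = \left(H + s\right) + 9 = 9 + H + s$)
$m{\left(D,z \right)} = D + z \left(14 + z^{2}\right)$ ($m{\left(D,z \right)} = \left(9 + 5 + z^{2}\right) z + D = \left(14 + z^{2}\right) z + D = z \left(14 + z^{2}\right) + D = D + z \left(14 + z^{2}\right)$)
$u{\left(-27 \right)} - m{\left(517,\frac{83}{300} \right)} = 240 - \left(517 + \frac{83}{300} \left(14 + \left(\frac{83}{300}\right)^{2}\right)\right) = 240 - \left(517 + 83 \cdot \frac{1}{300} \left(14 + \left(83 \cdot \frac{1}{300}\right)^{2}\right)\right) = 240 - \left(517 + \frac{83 \left(14 + \left(\frac{83}{300}\right)^{2}\right)}{300}\right) = 240 - \left(517 + \frac{83 \left(14 + \frac{6889}{90000}\right)}{300}\right) = 240 - \left(517 + \frac{83}{300} \cdot \frac{1266889}{90000}\right) = 240 - \left(517 + \frac{105151787}{27000000}\right) = 240 - \frac{14064151787}{27000000} = - \frac{7584151787}{27000000}$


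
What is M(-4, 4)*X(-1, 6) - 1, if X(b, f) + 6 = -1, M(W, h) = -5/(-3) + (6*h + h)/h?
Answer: -185/3 ≈ -61.667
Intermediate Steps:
M(W, h) = 26/3 (M(W, h) = -5*(-1/3) + (7*h)/h = 5/3 + 7 = 26/3)
X(b, f) = -7 (X(b, f) = -6 - 1 = -7)
M(-4, 4)*X(-1, 6) - 1 = (26/3)*(-7) - 1 = -182/3 - 1 = -185/3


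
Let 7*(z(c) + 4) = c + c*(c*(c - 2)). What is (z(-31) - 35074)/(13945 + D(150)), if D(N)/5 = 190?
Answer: -6162/2317 ≈ -2.6595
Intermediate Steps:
D(N) = 950 (D(N) = 5*190 = 950)
z(c) = -4 + c/7 + c**2*(-2 + c)/7 (z(c) = -4 + (c + c*(c*(c - 2)))/7 = -4 + (c + c*(c*(-2 + c)))/7 = -4 + (c + c**2*(-2 + c))/7 = -4 + (c/7 + c**2*(-2 + c)/7) = -4 + c/7 + c**2*(-2 + c)/7)
(z(-31) - 35074)/(13945 + D(150)) = ((-4 - 2/7*(-31)**2 + (1/7)*(-31) + (1/7)*(-31)**3) - 35074)/(13945 + 950) = ((-4 - 2/7*961 - 31/7 + (1/7)*(-29791)) - 35074)/14895 = ((-4 - 1922/7 - 31/7 - 29791/7) - 35074)*(1/14895) = (-31772/7 - 35074)*(1/14895) = -277290/7*1/14895 = -6162/2317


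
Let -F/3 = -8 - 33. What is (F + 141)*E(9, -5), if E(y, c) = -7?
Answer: -1848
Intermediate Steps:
F = 123 (F = -3*(-8 - 33) = -3*(-41) = 123)
(F + 141)*E(9, -5) = (123 + 141)*(-7) = 264*(-7) = -1848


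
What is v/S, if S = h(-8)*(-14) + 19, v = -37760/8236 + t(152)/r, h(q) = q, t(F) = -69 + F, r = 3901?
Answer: -441621/12677263 ≈ -0.034836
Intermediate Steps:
v = -441621/96773 (v = -37760/8236 + (-69 + 152)/3901 = -37760*1/8236 + 83*(1/3901) = -9440/2059 + 1/47 = -441621/96773 ≈ -4.5635)
S = 131 (S = -8*(-14) + 19 = 112 + 19 = 131)
v/S = -441621/96773/131 = -441621/96773*1/131 = -441621/12677263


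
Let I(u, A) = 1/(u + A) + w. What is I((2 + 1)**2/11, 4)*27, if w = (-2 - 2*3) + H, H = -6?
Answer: -19737/53 ≈ -372.40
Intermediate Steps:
w = -14 (w = (-2 - 2*3) - 6 = (-2 - 6) - 6 = -8 - 6 = -14)
I(u, A) = -14 + 1/(A + u) (I(u, A) = 1/(u + A) - 14 = 1/(A + u) - 14 = -14 + 1/(A + u))
I((2 + 1)**2/11, 4)*27 = ((1 - 14*4 - 14*(2 + 1)**2/11)/(4 + (2 + 1)**2/11))*27 = ((1 - 56 - 14*3**2/11)/(4 + 3**2*(1/11)))*27 = ((1 - 56 - 126/11)/(4 + 9*(1/11)))*27 = ((1 - 56 - 14*9/11)/(4 + 9/11))*27 = ((1 - 56 - 126/11)/(53/11))*27 = ((11/53)*(-731/11))*27 = -731/53*27 = -19737/53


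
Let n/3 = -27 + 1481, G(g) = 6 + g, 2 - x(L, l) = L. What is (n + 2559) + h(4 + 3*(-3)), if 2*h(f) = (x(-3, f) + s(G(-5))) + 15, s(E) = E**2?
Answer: 13863/2 ≈ 6931.5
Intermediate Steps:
x(L, l) = 2 - L
n = 4362 (n = 3*(-27 + 1481) = 3*1454 = 4362)
h(f) = 21/2 (h(f) = (((2 - 1*(-3)) + (6 - 5)**2) + 15)/2 = (((2 + 3) + 1**2) + 15)/2 = ((5 + 1) + 15)/2 = (6 + 15)/2 = (1/2)*21 = 21/2)
(n + 2559) + h(4 + 3*(-3)) = (4362 + 2559) + 21/2 = 6921 + 21/2 = 13863/2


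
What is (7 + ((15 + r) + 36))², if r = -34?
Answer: 576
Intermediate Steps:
(7 + ((15 + r) + 36))² = (7 + ((15 - 34) + 36))² = (7 + (-19 + 36))² = (7 + 17)² = 24² = 576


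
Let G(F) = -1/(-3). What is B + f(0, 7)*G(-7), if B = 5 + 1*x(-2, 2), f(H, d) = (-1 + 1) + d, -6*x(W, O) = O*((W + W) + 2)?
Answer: 8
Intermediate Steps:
x(W, O) = -O*(2 + 2*W)/6 (x(W, O) = -O*((W + W) + 2)/6 = -O*(2*W + 2)/6 = -O*(2 + 2*W)/6)
f(H, d) = d (f(H, d) = 0 + d = d)
B = 17/3 (B = 5 + 1*(-1/3*2*(1 - 2)) = 5 + 1*(-1/3*2*(-1)) = 5 + 1*(2/3) = 5 + 2/3 = 17/3 ≈ 5.6667)
G(F) = 1/3 (G(F) = -1*(-1/3) = 1/3)
B + f(0, 7)*G(-7) = 17/3 + 7*(1/3) = 17/3 + 7/3 = 8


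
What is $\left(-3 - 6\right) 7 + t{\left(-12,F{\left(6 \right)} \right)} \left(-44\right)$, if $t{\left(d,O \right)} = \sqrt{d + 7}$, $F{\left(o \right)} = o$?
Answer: $-63 - 44 i \sqrt{5} \approx -63.0 - 98.387 i$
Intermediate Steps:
$t{\left(d,O \right)} = \sqrt{7 + d}$
$\left(-3 - 6\right) 7 + t{\left(-12,F{\left(6 \right)} \right)} \left(-44\right) = \left(-3 - 6\right) 7 + \sqrt{7 - 12} \left(-44\right) = \left(-9\right) 7 + \sqrt{-5} \left(-44\right) = -63 + i \sqrt{5} \left(-44\right) = -63 - 44 i \sqrt{5}$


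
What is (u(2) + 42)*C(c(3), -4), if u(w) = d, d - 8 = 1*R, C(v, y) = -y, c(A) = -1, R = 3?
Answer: 212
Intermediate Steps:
d = 11 (d = 8 + 1*3 = 8 + 3 = 11)
u(w) = 11
(u(2) + 42)*C(c(3), -4) = (11 + 42)*(-1*(-4)) = 53*4 = 212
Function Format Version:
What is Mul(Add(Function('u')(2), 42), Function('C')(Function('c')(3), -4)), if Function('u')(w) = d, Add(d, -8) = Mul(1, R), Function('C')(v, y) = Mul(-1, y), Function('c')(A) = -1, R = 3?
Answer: 212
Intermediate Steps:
d = 11 (d = Add(8, Mul(1, 3)) = Add(8, 3) = 11)
Function('u')(w) = 11
Mul(Add(Function('u')(2), 42), Function('C')(Function('c')(3), -4)) = Mul(Add(11, 42), Mul(-1, -4)) = Mul(53, 4) = 212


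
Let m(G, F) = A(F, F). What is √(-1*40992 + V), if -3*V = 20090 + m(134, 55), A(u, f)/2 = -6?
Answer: I*√429162/3 ≈ 218.37*I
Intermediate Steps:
A(u, f) = -12 (A(u, f) = 2*(-6) = -12)
m(G, F) = -12
V = -20078/3 (V = -(20090 - 12)/3 = -⅓*20078 = -20078/3 ≈ -6692.7)
√(-1*40992 + V) = √(-1*40992 - 20078/3) = √(-40992 - 20078/3) = √(-143054/3) = I*√429162/3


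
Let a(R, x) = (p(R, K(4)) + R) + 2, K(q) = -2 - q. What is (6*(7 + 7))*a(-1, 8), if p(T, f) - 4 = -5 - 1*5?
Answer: -420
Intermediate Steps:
p(T, f) = -6 (p(T, f) = 4 + (-5 - 1*5) = 4 + (-5 - 5) = 4 - 10 = -6)
a(R, x) = -4 + R (a(R, x) = (-6 + R) + 2 = -4 + R)
(6*(7 + 7))*a(-1, 8) = (6*(7 + 7))*(-4 - 1) = (6*14)*(-5) = 84*(-5) = -420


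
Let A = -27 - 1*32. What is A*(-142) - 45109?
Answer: -36731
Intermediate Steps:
A = -59 (A = -27 - 32 = -59)
A*(-142) - 45109 = -59*(-142) - 45109 = 8378 - 45109 = -36731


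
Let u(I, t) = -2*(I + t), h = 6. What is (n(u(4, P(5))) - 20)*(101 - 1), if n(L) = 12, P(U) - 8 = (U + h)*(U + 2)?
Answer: -800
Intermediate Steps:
P(U) = 8 + (2 + U)*(6 + U) (P(U) = 8 + (U + 6)*(U + 2) = 8 + (6 + U)*(2 + U) = 8 + (2 + U)*(6 + U))
u(I, t) = -2*I - 2*t
(n(u(4, P(5))) - 20)*(101 - 1) = (12 - 20)*(101 - 1) = -8*100 = -800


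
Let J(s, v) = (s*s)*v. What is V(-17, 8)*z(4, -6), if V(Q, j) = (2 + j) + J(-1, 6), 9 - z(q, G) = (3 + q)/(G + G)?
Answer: 460/3 ≈ 153.33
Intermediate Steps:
z(q, G) = 9 - (3 + q)/(2*G) (z(q, G) = 9 - (3 + q)/(G + G) = 9 - (3 + q)/(2*G))
J(s, v) = v*s² (J(s, v) = s²*v = v*s²)
V(Q, j) = 8 + j (V(Q, j) = (2 + j) + 6*(-1)² = (2 + j) + 6*1 = (2 + j) + 6 = 8 + j)
V(-17, 8)*z(4, -6) = (8 + 8)*((½)*(-3 - 1*4 + 18*(-6))/(-6)) = 16*((½)*(-⅙)*(-3 - 4 - 108)) = 16*((½)*(-⅙)*(-115)) = 16*(115/12) = 460/3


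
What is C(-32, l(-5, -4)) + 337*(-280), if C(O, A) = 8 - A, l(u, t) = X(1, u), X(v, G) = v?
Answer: -94353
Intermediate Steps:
l(u, t) = 1
C(-32, l(-5, -4)) + 337*(-280) = (8 - 1*1) + 337*(-280) = (8 - 1) - 94360 = 7 - 94360 = -94353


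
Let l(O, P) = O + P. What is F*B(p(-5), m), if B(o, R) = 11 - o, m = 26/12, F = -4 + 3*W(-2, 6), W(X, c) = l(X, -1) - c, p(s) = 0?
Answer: -341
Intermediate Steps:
W(X, c) = -1 + X - c (W(X, c) = (X - 1) - c = (-1 + X) - c = -1 + X - c)
F = -31 (F = -4 + 3*(-1 - 2 - 1*6) = -4 + 3*(-1 - 2 - 6) = -4 + 3*(-9) = -4 - 27 = -31)
m = 13/6 (m = 26*(1/12) = 13/6 ≈ 2.1667)
F*B(p(-5), m) = -31*(11 - 1*0) = -31*(11 + 0) = -31*11 = -341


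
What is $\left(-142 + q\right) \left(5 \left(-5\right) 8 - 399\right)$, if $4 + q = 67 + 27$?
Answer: $31148$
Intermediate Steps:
$q = 90$ ($q = -4 + \left(67 + 27\right) = -4 + 94 = 90$)
$\left(-142 + q\right) \left(5 \left(-5\right) 8 - 399\right) = \left(-142 + 90\right) \left(5 \left(-5\right) 8 - 399\right) = - 52 \left(\left(-25\right) 8 - 399\right) = - 52 \left(-200 - 399\right) = \left(-52\right) \left(-599\right) = 31148$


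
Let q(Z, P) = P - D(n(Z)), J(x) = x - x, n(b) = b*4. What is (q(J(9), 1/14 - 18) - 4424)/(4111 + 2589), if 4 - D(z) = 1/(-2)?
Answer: -1245/1876 ≈ -0.66365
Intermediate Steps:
n(b) = 4*b
D(z) = 9/2 (D(z) = 4 - 1/(-2) = 4 - 1*(-½) = 4 + ½ = 9/2)
J(x) = 0
q(Z, P) = -9/2 + P (q(Z, P) = P - 1*9/2 = P - 9/2 = -9/2 + P)
(q(J(9), 1/14 - 18) - 4424)/(4111 + 2589) = ((-9/2 + (1/14 - 18)) - 4424)/(4111 + 2589) = ((-9/2 + (1/14 - 18)) - 4424)/6700 = ((-9/2 - 251/14) - 4424)*(1/6700) = (-157/7 - 4424)*(1/6700) = -31125/7*1/6700 = -1245/1876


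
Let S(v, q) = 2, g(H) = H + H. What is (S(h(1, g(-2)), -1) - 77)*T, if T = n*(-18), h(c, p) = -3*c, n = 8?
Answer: 10800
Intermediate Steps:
g(H) = 2*H
T = -144 (T = 8*(-18) = -144)
(S(h(1, g(-2)), -1) - 77)*T = (2 - 77)*(-144) = -75*(-144) = 10800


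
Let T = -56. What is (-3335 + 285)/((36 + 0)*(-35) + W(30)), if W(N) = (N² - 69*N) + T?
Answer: 1525/1243 ≈ 1.2269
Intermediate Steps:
W(N) = -56 + N² - 69*N (W(N) = (N² - 69*N) - 56 = -56 + N² - 69*N)
(-3335 + 285)/((36 + 0)*(-35) + W(30)) = (-3335 + 285)/((36 + 0)*(-35) + (-56 + 30² - 69*30)) = -3050/(36*(-35) + (-56 + 900 - 2070)) = -3050/(-1260 - 1226) = -3050/(-2486) = -3050*(-1/2486) = 1525/1243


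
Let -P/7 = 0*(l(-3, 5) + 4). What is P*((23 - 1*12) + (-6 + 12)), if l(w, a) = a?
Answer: 0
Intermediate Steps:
P = 0 (P = -0*(5 + 4) = -0*9 = -7*0 = 0)
P*((23 - 1*12) + (-6 + 12)) = 0*((23 - 1*12) + (-6 + 12)) = 0*((23 - 12) + 6) = 0*(11 + 6) = 0*17 = 0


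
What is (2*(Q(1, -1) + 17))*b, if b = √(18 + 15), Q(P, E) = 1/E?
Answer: 32*√33 ≈ 183.83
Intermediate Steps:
b = √33 ≈ 5.7446
(2*(Q(1, -1) + 17))*b = (2*(1/(-1) + 17))*√33 = (2*(-1 + 17))*√33 = (2*16)*√33 = 32*√33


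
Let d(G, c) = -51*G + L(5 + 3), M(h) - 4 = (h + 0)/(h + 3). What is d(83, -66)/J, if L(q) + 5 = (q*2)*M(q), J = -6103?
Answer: 45786/67133 ≈ 0.68202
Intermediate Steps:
M(h) = 4 + h/(3 + h) (M(h) = 4 + (h + 0)/(h + 3) = 4 + h/(3 + h))
L(q) = -5 + 2*q*(12 + 5*q)/(3 + q) (L(q) = -5 + (q*2)*((12 + 5*q)/(3 + q)) = -5 + (2*q)*((12 + 5*q)/(3 + q)) = -5 + 2*q*(12 + 5*q)/(3 + q))
d(G, c) = 777/11 - 51*G (d(G, c) = -51*G + (-15 + 10*(5 + 3)² + 19*(5 + 3))/(3 + (5 + 3)) = -51*G + (-15 + 10*8² + 19*8)/(3 + 8) = -51*G + (-15 + 10*64 + 152)/11 = -51*G + (-15 + 640 + 152)/11 = -51*G + (1/11)*777 = -51*G + 777/11 = 777/11 - 51*G)
d(83, -66)/J = (777/11 - 51*83)/(-6103) = (777/11 - 4233)*(-1/6103) = -45786/11*(-1/6103) = 45786/67133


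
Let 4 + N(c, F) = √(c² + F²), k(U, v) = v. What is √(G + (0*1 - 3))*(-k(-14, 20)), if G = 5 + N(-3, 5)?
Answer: -20*√(-2 + √34) ≈ -39.146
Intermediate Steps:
N(c, F) = -4 + √(F² + c²) (N(c, F) = -4 + √(c² + F²) = -4 + √(F² + c²))
G = 1 + √34 (G = 5 + (-4 + √(5² + (-3)²)) = 5 + (-4 + √(25 + 9)) = 5 + (-4 + √34) = 1 + √34 ≈ 6.8309)
√(G + (0*1 - 3))*(-k(-14, 20)) = √((1 + √34) + (0*1 - 3))*(-1*20) = √((1 + √34) + (0 - 3))*(-20) = √((1 + √34) - 3)*(-20) = √(-2 + √34)*(-20) = -20*√(-2 + √34)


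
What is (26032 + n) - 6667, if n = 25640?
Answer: 45005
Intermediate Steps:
(26032 + n) - 6667 = (26032 + 25640) - 6667 = 51672 - 6667 = 45005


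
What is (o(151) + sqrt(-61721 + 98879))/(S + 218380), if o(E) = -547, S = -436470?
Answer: 547/218090 - sqrt(37158)/218090 ≈ 0.0016243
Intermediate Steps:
(o(151) + sqrt(-61721 + 98879))/(S + 218380) = (-547 + sqrt(-61721 + 98879))/(-436470 + 218380) = (-547 + sqrt(37158))/(-218090) = (-547 + sqrt(37158))*(-1/218090) = 547/218090 - sqrt(37158)/218090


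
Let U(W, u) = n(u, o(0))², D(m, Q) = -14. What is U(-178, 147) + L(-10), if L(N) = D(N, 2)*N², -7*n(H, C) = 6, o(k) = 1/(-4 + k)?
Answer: -68564/49 ≈ -1399.3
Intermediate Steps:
n(H, C) = -6/7 (n(H, C) = -⅐*6 = -6/7)
U(W, u) = 36/49 (U(W, u) = (-6/7)² = 36/49)
L(N) = -14*N²
U(-178, 147) + L(-10) = 36/49 - 14*(-10)² = 36/49 - 14*100 = 36/49 - 1400 = -68564/49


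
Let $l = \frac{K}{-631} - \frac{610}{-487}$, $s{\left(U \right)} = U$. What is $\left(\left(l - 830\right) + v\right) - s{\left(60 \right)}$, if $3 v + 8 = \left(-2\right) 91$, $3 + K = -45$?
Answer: $- \frac{877644562}{921891} \approx -952.0$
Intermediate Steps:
$K = -48$ ($K = -3 - 45 = -48$)
$l = \frac{408286}{307297}$ ($l = - \frac{48}{-631} - \frac{610}{-487} = \left(-48\right) \left(- \frac{1}{631}\right) - - \frac{610}{487} = \frac{48}{631} + \frac{610}{487} = \frac{408286}{307297} \approx 1.3286$)
$v = - \frac{190}{3}$ ($v = - \frac{8}{3} + \frac{\left(-2\right) 91}{3} = - \frac{8}{3} + \frac{1}{3} \left(-182\right) = - \frac{8}{3} - \frac{182}{3} = - \frac{190}{3} \approx -63.333$)
$\left(\left(l - 830\right) + v\right) - s{\left(60 \right)} = \left(\left(\frac{408286}{307297} - 830\right) - \frac{190}{3}\right) - 60 = \left(- \frac{254648224}{307297} - \frac{190}{3}\right) - 60 = - \frac{822331102}{921891} - 60 = - \frac{877644562}{921891}$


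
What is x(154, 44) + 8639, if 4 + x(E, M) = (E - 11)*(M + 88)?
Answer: 27511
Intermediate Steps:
x(E, M) = -4 + (-11 + E)*(88 + M) (x(E, M) = -4 + (E - 11)*(M + 88) = -4 + (-11 + E)*(88 + M))
x(154, 44) + 8639 = (-972 - 11*44 + 88*154 + 154*44) + 8639 = (-972 - 484 + 13552 + 6776) + 8639 = 18872 + 8639 = 27511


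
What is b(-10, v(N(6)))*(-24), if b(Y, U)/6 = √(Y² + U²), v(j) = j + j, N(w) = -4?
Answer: -288*√41 ≈ -1844.1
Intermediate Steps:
v(j) = 2*j
b(Y, U) = 6*√(U² + Y²) (b(Y, U) = 6*√(Y² + U²) = 6*√(U² + Y²))
b(-10, v(N(6)))*(-24) = (6*√((2*(-4))² + (-10)²))*(-24) = (6*√((-8)² + 100))*(-24) = (6*√(64 + 100))*(-24) = (6*√164)*(-24) = (6*(2*√41))*(-24) = (12*√41)*(-24) = -288*√41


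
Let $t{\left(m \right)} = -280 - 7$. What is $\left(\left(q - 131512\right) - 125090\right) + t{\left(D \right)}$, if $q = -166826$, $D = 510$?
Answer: $-423715$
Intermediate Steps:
$t{\left(m \right)} = -287$ ($t{\left(m \right)} = -280 - 7 = -287$)
$\left(\left(q - 131512\right) - 125090\right) + t{\left(D \right)} = \left(\left(-166826 - 131512\right) - 125090\right) - 287 = \left(-298338 - 125090\right) - 287 = -423428 - 287 = -423715$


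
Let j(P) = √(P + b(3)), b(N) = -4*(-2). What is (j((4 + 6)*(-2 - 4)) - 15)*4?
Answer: -60 + 8*I*√13 ≈ -60.0 + 28.844*I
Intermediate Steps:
b(N) = 8
j(P) = √(8 + P) (j(P) = √(P + 8) = √(8 + P))
(j((4 + 6)*(-2 - 4)) - 15)*4 = (√(8 + (4 + 6)*(-2 - 4)) - 15)*4 = (√(8 + 10*(-6)) - 15)*4 = (√(8 - 60) - 15)*4 = (√(-52) - 15)*4 = (2*I*√13 - 15)*4 = (-15 + 2*I*√13)*4 = -60 + 8*I*√13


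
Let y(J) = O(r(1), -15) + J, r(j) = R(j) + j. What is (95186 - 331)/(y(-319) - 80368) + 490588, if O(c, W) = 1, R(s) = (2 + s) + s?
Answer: 39583488513/80686 ≈ 4.9059e+5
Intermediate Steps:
R(s) = 2 + 2*s
r(j) = 2 + 3*j (r(j) = (2 + 2*j) + j = 2 + 3*j)
y(J) = 1 + J
(95186 - 331)/(y(-319) - 80368) + 490588 = (95186 - 331)/((1 - 319) - 80368) + 490588 = 94855/(-318 - 80368) + 490588 = 94855/(-80686) + 490588 = 94855*(-1/80686) + 490588 = -94855/80686 + 490588 = 39583488513/80686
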